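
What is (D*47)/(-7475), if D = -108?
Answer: 5076/7475 ≈ 0.67906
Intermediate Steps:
(D*47)/(-7475) = -108*47/(-7475) = -5076*(-1/7475) = 5076/7475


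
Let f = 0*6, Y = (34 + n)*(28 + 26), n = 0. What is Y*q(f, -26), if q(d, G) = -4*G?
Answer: 190944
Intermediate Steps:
Y = 1836 (Y = (34 + 0)*(28 + 26) = 34*54 = 1836)
f = 0
Y*q(f, -26) = 1836*(-4*(-26)) = 1836*104 = 190944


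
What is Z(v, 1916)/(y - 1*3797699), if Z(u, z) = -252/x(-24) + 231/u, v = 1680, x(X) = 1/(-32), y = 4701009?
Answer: 645131/72264800 ≈ 0.0089273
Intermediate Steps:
x(X) = -1/32
Z(u, z) = 8064 + 231/u (Z(u, z) = -252/(-1/32) + 231/u = -252*(-32) + 231/u = 8064 + 231/u)
Z(v, 1916)/(y - 1*3797699) = (8064 + 231/1680)/(4701009 - 1*3797699) = (8064 + 231*(1/1680))/(4701009 - 3797699) = (8064 + 11/80)/903310 = (645131/80)*(1/903310) = 645131/72264800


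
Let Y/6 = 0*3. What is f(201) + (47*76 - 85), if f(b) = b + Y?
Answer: 3688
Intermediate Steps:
Y = 0 (Y = 6*(0*3) = 6*0 = 0)
f(b) = b (f(b) = b + 0 = b)
f(201) + (47*76 - 85) = 201 + (47*76 - 85) = 201 + (3572 - 85) = 201 + 3487 = 3688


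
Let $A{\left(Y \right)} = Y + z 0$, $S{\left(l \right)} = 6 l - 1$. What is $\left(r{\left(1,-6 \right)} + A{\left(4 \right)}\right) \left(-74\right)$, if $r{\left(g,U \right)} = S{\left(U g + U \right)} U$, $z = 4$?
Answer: $-32708$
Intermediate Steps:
$S{\left(l \right)} = -1 + 6 l$
$A{\left(Y \right)} = Y$ ($A{\left(Y \right)} = Y + 4 \cdot 0 = Y + 0 = Y$)
$r{\left(g,U \right)} = U \left(-1 + 6 U + 6 U g\right)$ ($r{\left(g,U \right)} = \left(-1 + 6 \left(U g + U\right)\right) U = \left(-1 + 6 \left(U + U g\right)\right) U = \left(-1 + \left(6 U + 6 U g\right)\right) U = \left(-1 + 6 U + 6 U g\right) U = U \left(-1 + 6 U + 6 U g\right)$)
$\left(r{\left(1,-6 \right)} + A{\left(4 \right)}\right) \left(-74\right) = \left(- 6 \left(-1 + 6 \left(-6\right) \left(1 + 1\right)\right) + 4\right) \left(-74\right) = \left(- 6 \left(-1 + 6 \left(-6\right) 2\right) + 4\right) \left(-74\right) = \left(- 6 \left(-1 - 72\right) + 4\right) \left(-74\right) = \left(\left(-6\right) \left(-73\right) + 4\right) \left(-74\right) = \left(438 + 4\right) \left(-74\right) = 442 \left(-74\right) = -32708$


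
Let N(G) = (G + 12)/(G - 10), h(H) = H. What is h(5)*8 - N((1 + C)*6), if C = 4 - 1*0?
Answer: 379/10 ≈ 37.900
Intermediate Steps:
C = 4 (C = 4 + 0 = 4)
N(G) = (12 + G)/(-10 + G)
h(5)*8 - N((1 + C)*6) = 5*8 - (12 + (1 + 4)*6)/(-10 + (1 + 4)*6) = 40 - (12 + 5*6)/(-10 + 5*6) = 40 - (12 + 30)/(-10 + 30) = 40 - 42/20 = 40 - 1*21/10 = 40 - 21/10 = 379/10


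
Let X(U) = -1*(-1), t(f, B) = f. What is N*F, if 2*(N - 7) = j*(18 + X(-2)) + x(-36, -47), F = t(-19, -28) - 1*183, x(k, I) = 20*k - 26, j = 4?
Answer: 66256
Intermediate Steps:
X(U) = 1
x(k, I) = -26 + 20*k
F = -202 (F = -19 - 1*183 = -19 - 183 = -202)
N = -328 (N = 7 + (4*(18 + 1) + (-26 + 20*(-36)))/2 = 7 + (4*19 + (-26 - 720))/2 = 7 + (76 - 746)/2 = 7 + (½)*(-670) = 7 - 335 = -328)
N*F = -328*(-202) = 66256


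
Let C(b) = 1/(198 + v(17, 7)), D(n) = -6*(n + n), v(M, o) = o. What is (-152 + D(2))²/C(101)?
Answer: 6350080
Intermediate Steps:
D(n) = -12*n
C(b) = 1/205 (C(b) = 1/(198 + 7) = 1/205)
(-152 + D(2))²/C(101) = (-152 - 12*2)²/(1/205) = (-152 - 24)²*205 = (-176)²*205 = 30976*205 = 6350080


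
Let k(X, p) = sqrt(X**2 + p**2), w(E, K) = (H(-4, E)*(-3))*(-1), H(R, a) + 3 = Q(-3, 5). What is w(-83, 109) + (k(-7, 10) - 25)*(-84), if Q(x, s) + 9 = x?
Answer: 2055 - 84*sqrt(149) ≈ 1029.6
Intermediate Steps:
Q(x, s) = -9 + x
H(R, a) = -15 (H(R, a) = -3 + (-9 - 3) = -3 - 12 = -15)
w(E, K) = -45 (w(E, K) = -15*(-3)*(-1) = 45*(-1) = -45)
w(-83, 109) + (k(-7, 10) - 25)*(-84) = -45 + (sqrt((-7)**2 + 10**2) - 25)*(-84) = -45 + (sqrt(49 + 100) - 25)*(-84) = -45 + (sqrt(149) - 25)*(-84) = -45 + (-25 + sqrt(149))*(-84) = -45 + (2100 - 84*sqrt(149)) = 2055 - 84*sqrt(149)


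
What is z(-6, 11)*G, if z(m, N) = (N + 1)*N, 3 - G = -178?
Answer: 23892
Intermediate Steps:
G = 181 (G = 3 - 1*(-178) = 3 + 178 = 181)
z(m, N) = N*(1 + N) (z(m, N) = (1 + N)*N = N*(1 + N))
z(-6, 11)*G = (11*(1 + 11))*181 = (11*12)*181 = 132*181 = 23892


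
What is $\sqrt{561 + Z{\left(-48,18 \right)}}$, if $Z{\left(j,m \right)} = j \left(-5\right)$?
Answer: $3 \sqrt{89} \approx 28.302$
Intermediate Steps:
$Z{\left(j,m \right)} = - 5 j$
$\sqrt{561 + Z{\left(-48,18 \right)}} = \sqrt{561 - -240} = \sqrt{561 + 240} = \sqrt{801} = 3 \sqrt{89}$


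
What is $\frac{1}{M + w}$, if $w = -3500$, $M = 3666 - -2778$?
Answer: $\frac{1}{2944} \approx 0.00033967$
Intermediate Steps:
$M = 6444$ ($M = 3666 + 2778 = 6444$)
$\frac{1}{M + w} = \frac{1}{6444 - 3500} = \frac{1}{2944}$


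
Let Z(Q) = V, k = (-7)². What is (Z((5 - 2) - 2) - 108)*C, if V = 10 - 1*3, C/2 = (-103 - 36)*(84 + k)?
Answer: 3734374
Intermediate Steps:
k = 49
C = -36974 (C = 2*((-103 - 36)*(84 + 49)) = 2*(-139*133) = 2*(-18487) = -36974)
V = 7 (V = 10 - 3 = 7)
Z(Q) = 7
(Z((5 - 2) - 2) - 108)*C = (7 - 108)*(-36974) = -101*(-36974) = 3734374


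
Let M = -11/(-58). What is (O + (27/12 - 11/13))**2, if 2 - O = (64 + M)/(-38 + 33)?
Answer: 14997186369/56851600 ≈ 263.80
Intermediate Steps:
M = 11/58 (M = -11*(-1/58) = 11/58 ≈ 0.18966)
O = 4303/290 (O = 2 - (64 + 11/58)/(-38 + 33) = 2 - 3723/(58*(-5)) = 2 - 3723*(-1)/(58*5) = 2 - 1*(-3723/290) = 2 + 3723/290 = 4303/290 ≈ 14.838)
(O + (27/12 - 11/13))**2 = (4303/290 + (27/12 - 11/13))**2 = (4303/290 + (27*(1/12) - 11*1/13))**2 = (4303/290 + (9/4 - 11/13))**2 = (4303/290 + 73/52)**2 = (122463/7540)**2 = 14997186369/56851600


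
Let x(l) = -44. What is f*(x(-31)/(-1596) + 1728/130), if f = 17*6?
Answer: 11745334/8645 ≈ 1358.6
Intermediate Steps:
f = 102
f*(x(-31)/(-1596) + 1728/130) = 102*(-44/(-1596) + 1728/130) = 102*(-44*(-1/1596) + 1728*(1/130)) = 102*(11/399 + 864/65) = 102*(345451/25935) = 11745334/8645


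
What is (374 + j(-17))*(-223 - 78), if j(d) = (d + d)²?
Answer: -460530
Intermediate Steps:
j(d) = 4*d² (j(d) = (2*d)² = 4*d²)
(374 + j(-17))*(-223 - 78) = (374 + 4*(-17)²)*(-223 - 78) = (374 + 4*289)*(-301) = (374 + 1156)*(-301) = 1530*(-301) = -460530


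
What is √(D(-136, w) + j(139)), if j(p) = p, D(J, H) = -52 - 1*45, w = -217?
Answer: √42 ≈ 6.4807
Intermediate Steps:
D(J, H) = -97 (D(J, H) = -52 - 45 = -97)
√(D(-136, w) + j(139)) = √(-97 + 139) = √42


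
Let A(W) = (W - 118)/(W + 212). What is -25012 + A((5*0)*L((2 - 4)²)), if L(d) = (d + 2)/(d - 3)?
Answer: -2651331/106 ≈ -25013.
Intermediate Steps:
L(d) = (2 + d)/(-3 + d)
A(W) = (-118 + W)/(212 + W)
-25012 + A((5*0)*L((2 - 4)²)) = -25012 + (-118 + (5*0)*((2 + (2 - 4)²)/(-3 + (2 - 4)²)))/(212 + (5*0)*((2 + (2 - 4)²)/(-3 + (2 - 4)²))) = -25012 + (-118 + 0*((2 + (-2)²)/(-3 + (-2)²)))/(212 + 0*((2 + (-2)²)/(-3 + (-2)²))) = -25012 + (-118 + 0*((2 + 4)/(-3 + 4)))/(212 + 0*((2 + 4)/(-3 + 4))) = -25012 + (-118 + 0*(6/1))/(212 + 0*(6/1)) = -25012 + (-118 + 0*(1*6))/(212 + 0*(1*6)) = -25012 + (-118 + 0*6)/(212 + 0*6) = -25012 + (-118 + 0)/(212 + 0) = -25012 - 118/212 = -25012 + (1/212)*(-118) = -25012 - 59/106 = -2651331/106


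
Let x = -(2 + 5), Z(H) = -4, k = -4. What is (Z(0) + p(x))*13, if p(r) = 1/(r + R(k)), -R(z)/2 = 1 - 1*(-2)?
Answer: -53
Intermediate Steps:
x = -7 (x = -1*7 = -7)
R(z) = -6 (R(z) = -2*(1 - 1*(-2)) = -2*(1 + 2) = -2*3 = -6)
p(r) = 1/(-6 + r) (p(r) = 1/(r - 6) = 1/(-6 + r))
(Z(0) + p(x))*13 = (-4 + 1/(-6 - 7))*13 = (-4 + 1/(-13))*13 = (-4 - 1/13)*13 = -53/13*13 = -53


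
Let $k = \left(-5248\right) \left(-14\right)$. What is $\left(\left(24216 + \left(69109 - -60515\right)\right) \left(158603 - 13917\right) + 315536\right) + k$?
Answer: $22258883248$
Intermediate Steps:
$k = 73472$
$\left(\left(24216 + \left(69109 - -60515\right)\right) \left(158603 - 13917\right) + 315536\right) + k = \left(\left(24216 + \left(69109 - -60515\right)\right) \left(158603 - 13917\right) + 315536\right) + 73472 = \left(\left(24216 + \left(69109 + 60515\right)\right) 144686 + 315536\right) + 73472 = \left(\left(24216 + 129624\right) 144686 + 315536\right) + 73472 = \left(153840 \cdot 144686 + 315536\right) + 73472 = \left(22258494240 + 315536\right) + 73472 = 22258809776 + 73472 = 22258883248$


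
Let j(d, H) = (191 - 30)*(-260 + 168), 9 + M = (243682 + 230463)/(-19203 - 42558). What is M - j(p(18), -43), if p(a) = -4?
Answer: 130539134/8823 ≈ 14795.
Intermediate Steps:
M = -147142/8823 (M = -9 + (243682 + 230463)/(-19203 - 42558) = -9 + 474145/(-61761) = -9 + 474145*(-1/61761) = -9 - 67735/8823 = -147142/8823 ≈ -16.677)
j(d, H) = -14812 (j(d, H) = 161*(-92) = -14812)
M - j(p(18), -43) = -147142/8823 - 1*(-14812) = -147142/8823 + 14812 = 130539134/8823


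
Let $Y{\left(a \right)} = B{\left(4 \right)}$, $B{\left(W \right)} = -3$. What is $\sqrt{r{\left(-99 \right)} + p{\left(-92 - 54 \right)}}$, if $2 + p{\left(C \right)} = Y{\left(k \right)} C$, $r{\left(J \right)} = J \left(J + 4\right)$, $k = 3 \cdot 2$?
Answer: $\sqrt{9841} \approx 99.202$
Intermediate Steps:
$k = 6$
$r{\left(J \right)} = J \left(4 + J\right)$
$Y{\left(a \right)} = -3$
$p{\left(C \right)} = -2 - 3 C$
$\sqrt{r{\left(-99 \right)} + p{\left(-92 - 54 \right)}} = \sqrt{- 99 \left(4 - 99\right) - \left(2 + 3 \left(-92 - 54\right)\right)} = \sqrt{\left(-99\right) \left(-95\right) - \left(2 + 3 \left(-92 - 54\right)\right)} = \sqrt{9405 - -436} = \sqrt{9405 + \left(-2 + 438\right)} = \sqrt{9405 + 436} = \sqrt{9841}$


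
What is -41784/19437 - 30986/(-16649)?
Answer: -31128978/107868871 ≈ -0.28858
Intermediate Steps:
-41784/19437 - 30986/(-16649) = -41784*1/19437 - 30986*(-1/16649) = -13928/6479 + 30986/16649 = -31128978/107868871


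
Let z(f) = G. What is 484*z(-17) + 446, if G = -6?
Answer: -2458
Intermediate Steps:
z(f) = -6
484*z(-17) + 446 = 484*(-6) + 446 = -2904 + 446 = -2458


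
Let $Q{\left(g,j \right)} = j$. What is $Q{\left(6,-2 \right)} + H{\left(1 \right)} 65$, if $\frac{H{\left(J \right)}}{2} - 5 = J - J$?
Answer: $648$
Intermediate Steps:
$H{\left(J \right)} = 10$ ($H{\left(J \right)} = 10 + 2 \left(J - J\right) = 10 + 2 \cdot 0 = 10 + 0 = 10$)
$Q{\left(6,-2 \right)} + H{\left(1 \right)} 65 = -2 + 10 \cdot 65 = -2 + 650 = 648$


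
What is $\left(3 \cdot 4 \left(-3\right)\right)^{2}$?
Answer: $1296$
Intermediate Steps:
$\left(3 \cdot 4 \left(-3\right)\right)^{2} = \left(12 \left(-3\right)\right)^{2} = \left(-36\right)^{2} = 1296$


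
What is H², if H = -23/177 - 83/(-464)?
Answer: 16152361/6745008384 ≈ 0.0023947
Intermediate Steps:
H = 4019/82128 (H = -23*1/177 - 83*(-1/464) = -23/177 + 83/464 = 4019/82128 ≈ 0.048936)
H² = (4019/82128)² = 16152361/6745008384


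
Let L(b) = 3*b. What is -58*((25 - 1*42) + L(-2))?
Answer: 1334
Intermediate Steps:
-58*((25 - 1*42) + L(-2)) = -58*((25 - 1*42) + 3*(-2)) = -58*((25 - 42) - 6) = -58*(-17 - 6) = -58*(-23) = 1334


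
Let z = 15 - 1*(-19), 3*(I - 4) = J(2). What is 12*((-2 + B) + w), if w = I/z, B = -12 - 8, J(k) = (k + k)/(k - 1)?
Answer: -4456/17 ≈ -262.12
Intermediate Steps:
J(k) = 2*k/(-1 + k) (J(k) = (2*k)/(-1 + k) = 2*k/(-1 + k))
I = 16/3 (I = 4 + (2*2/(-1 + 2))/3 = 4 + (2*2/1)/3 = 4 + (2*2*1)/3 = 4 + (⅓)*4 = 4 + 4/3 = 16/3 ≈ 5.3333)
z = 34 (z = 15 + 19 = 34)
B = -20
w = 8/51 (w = (16/3)/34 = (16/3)*(1/34) = 8/51 ≈ 0.15686)
12*((-2 + B) + w) = 12*((-2 - 20) + 8/51) = 12*(-22 + 8/51) = 12*(-1114/51) = -4456/17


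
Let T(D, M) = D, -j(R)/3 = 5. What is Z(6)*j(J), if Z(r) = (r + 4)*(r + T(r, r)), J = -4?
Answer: -1800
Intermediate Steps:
j(R) = -15 (j(R) = -3*5 = -15)
Z(r) = 2*r*(4 + r) (Z(r) = (r + 4)*(r + r) = (4 + r)*(2*r) = 2*r*(4 + r))
Z(6)*j(J) = (2*6*(4 + 6))*(-15) = (2*6*10)*(-15) = 120*(-15) = -1800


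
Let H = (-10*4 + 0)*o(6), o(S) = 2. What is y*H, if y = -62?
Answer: 4960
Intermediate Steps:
H = -80 (H = (-10*4 + 0)*2 = (-40 + 0)*2 = -40*2 = -80)
y*H = -62*(-80) = 4960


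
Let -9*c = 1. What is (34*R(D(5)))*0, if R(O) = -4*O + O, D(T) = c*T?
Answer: 0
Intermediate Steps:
c = -1/9 (c = -1/9*1 = -1/9 ≈ -0.11111)
D(T) = -T/9
R(O) = -3*O
(34*R(D(5)))*0 = (34*(-(-1)*5/3))*0 = (34*(-3*(-5/9)))*0 = (34*(5/3))*0 = (170/3)*0 = 0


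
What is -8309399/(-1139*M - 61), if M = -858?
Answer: -8309399/977201 ≈ -8.5033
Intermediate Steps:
-8309399/(-1139*M - 61) = -8309399/(-1139*(-858) - 61) = -8309399/(977262 - 61) = -8309399/977201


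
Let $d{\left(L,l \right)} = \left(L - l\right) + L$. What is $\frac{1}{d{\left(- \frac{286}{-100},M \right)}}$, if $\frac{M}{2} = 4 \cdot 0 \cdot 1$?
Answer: $\frac{25}{143} \approx 0.17483$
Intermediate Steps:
$M = 0$ ($M = 2 \cdot 4 \cdot 0 \cdot 1 = 2 \cdot 0 \cdot 1 = 2 \cdot 0 = 0$)
$d{\left(L,l \right)} = - l + 2 L$
$\frac{1}{d{\left(- \frac{286}{-100},M \right)}} = \frac{1}{\left(-1\right) 0 + 2 \left(- \frac{286}{-100}\right)} = \frac{1}{0 + 2 \left(\left(-286\right) \left(- \frac{1}{100}\right)\right)} = \frac{1}{0 + 2 \cdot \frac{143}{50}} = \frac{1}{0 + \frac{143}{25}} = \frac{1}{\frac{143}{25}} = \frac{25}{143}$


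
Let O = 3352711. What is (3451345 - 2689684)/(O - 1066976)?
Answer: 761661/2285735 ≈ 0.33322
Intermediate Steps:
(3451345 - 2689684)/(O - 1066976) = (3451345 - 2689684)/(3352711 - 1066976) = 761661/2285735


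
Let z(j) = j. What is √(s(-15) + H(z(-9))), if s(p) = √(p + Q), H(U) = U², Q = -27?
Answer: √(81 + I*√42) ≈ 9.0072 + 0.35975*I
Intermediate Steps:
s(p) = √(-27 + p) (s(p) = √(p - 27) = √(-27 + p))
√(s(-15) + H(z(-9))) = √(√(-27 - 15) + (-9)²) = √(√(-42) + 81) = √(I*√42 + 81) = √(81 + I*√42)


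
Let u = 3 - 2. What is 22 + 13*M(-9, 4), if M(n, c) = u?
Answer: 35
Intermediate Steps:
u = 1
M(n, c) = 1
22 + 13*M(-9, 4) = 22 + 13*1 = 22 + 13 = 35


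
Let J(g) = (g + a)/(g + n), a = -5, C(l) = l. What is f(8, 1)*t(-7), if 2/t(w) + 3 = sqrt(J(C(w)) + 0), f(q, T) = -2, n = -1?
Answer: 8/5 + 4*sqrt(6)/15 ≈ 2.2532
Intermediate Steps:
J(g) = (-5 + g)/(-1 + g) (J(g) = (g - 5)/(g - 1) = (-5 + g)/(-1 + g))
t(w) = 2/(-3 + sqrt((-5 + w)/(-1 + w))) (t(w) = 2/(-3 + sqrt((-5 + w)/(-1 + w) + 0)) = 2/(-3 + sqrt((-5 + w)/(-1 + w))))
f(8, 1)*t(-7) = -4/(-3 + sqrt((-5 - 7)/(-1 - 7))) = -4/(-3 + sqrt(-12/(-8))) = -4/(-3 + sqrt(-1/8*(-12))) = -4/(-3 + sqrt(3/2)) = -4/(-3 + sqrt(6)/2)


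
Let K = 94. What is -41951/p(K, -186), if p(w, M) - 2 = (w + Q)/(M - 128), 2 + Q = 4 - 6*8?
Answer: -6586307/290 ≈ -22711.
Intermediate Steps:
Q = -46 (Q = -2 + (4 - 6*8) = -2 + (4 - 48) = -2 - 44 = -46)
p(w, M) = 2 + (-46 + w)/(-128 + M) (p(w, M) = 2 + (w - 46)/(M - 128) = 2 + (-46 + w)/(-128 + M))
-41951/p(K, -186) = -41951*(-128 - 186)/(-302 + 94 + 2*(-186)) = -41951*(-314/(-302 + 94 - 372)) = -41951/((-1/314*(-580))) = -41951/290/157 = -41951*157/290 = -6586307/290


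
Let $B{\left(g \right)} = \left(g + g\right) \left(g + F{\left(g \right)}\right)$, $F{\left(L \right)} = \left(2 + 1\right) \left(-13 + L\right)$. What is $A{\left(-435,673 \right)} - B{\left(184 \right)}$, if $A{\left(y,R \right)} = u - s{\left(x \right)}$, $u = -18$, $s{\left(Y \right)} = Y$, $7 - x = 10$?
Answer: $-256511$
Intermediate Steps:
$x = -3$ ($x = 7 - 10 = -3$)
$F{\left(L \right)} = -39 + 3 L$ ($F{\left(L \right)} = 3 \left(-13 + L\right) = -39 + 3 L$)
$A{\left(y,R \right)} = -15$ ($A{\left(y,R \right)} = -18 - -3 = -18 + 3 = -15$)
$B{\left(g \right)} = 2 g \left(-39 + 4 g\right)$ ($B{\left(g \right)} = \left(g + g\right) \left(g + \left(-39 + 3 g\right)\right) = 2 g \left(-39 + 4 g\right)$)
$A{\left(-435,673 \right)} - B{\left(184 \right)} = -15 - 2 \cdot 184 \left(-39 + 4 \cdot 184\right) = -15 - 2 \cdot 184 \left(-39 + 736\right) = -15 - 2 \cdot 184 \cdot 697 = -15 - 256496 = -256511$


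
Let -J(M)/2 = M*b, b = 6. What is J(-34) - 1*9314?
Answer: -8906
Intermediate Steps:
J(M) = -12*M (J(M) = -2*M*6 = -12*M)
J(-34) - 1*9314 = -12*(-34) - 1*9314 = 408 - 9314 = -8906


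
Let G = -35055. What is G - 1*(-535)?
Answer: -34520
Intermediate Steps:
G - 1*(-535) = -35055 - 1*(-535) = -35055 + 535 = -34520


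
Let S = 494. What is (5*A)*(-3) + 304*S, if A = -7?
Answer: 150281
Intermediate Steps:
(5*A)*(-3) + 304*S = (5*(-7))*(-3) + 304*494 = -35*(-3) + 150176 = 105 + 150176 = 150281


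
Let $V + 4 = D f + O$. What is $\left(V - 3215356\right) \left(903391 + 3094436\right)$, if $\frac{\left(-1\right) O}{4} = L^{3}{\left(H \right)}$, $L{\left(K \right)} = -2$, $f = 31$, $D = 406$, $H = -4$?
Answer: $-12804008441634$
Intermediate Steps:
$O = 32$ ($O = - 4 \left(-2\right)^{3} = \left(-4\right) \left(-8\right) = 32$)
$V = 12614$ ($V = -4 + \left(406 \cdot 31 + 32\right) = -4 + \left(12586 + 32\right) = -4 + 12618 = 12614$)
$\left(V - 3215356\right) \left(903391 + 3094436\right) = \left(12614 - 3215356\right) \left(903391 + 3094436\right) = \left(-3202742\right) 3997827 = -12804008441634$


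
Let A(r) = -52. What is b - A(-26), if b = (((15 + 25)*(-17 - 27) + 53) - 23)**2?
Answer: 2992952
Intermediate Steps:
b = 2992900 (b = ((40*(-44) + 53) - 23)**2 = ((-1760 + 53) - 23)**2 = (-1707 - 23)**2 = (-1730)**2 = 2992900)
b - A(-26) = 2992900 - 1*(-52) = 2992900 + 52 = 2992952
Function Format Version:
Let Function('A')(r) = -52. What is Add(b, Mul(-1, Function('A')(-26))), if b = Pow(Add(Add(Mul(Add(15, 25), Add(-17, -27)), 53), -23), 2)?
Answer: 2992952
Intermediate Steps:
b = 2992900 (b = Pow(Add(Add(Mul(40, -44), 53), -23), 2) = Pow(Add(Add(-1760, 53), -23), 2) = Pow(Add(-1707, -23), 2) = Pow(-1730, 2) = 2992900)
Add(b, Mul(-1, Function('A')(-26))) = Add(2992900, Mul(-1, -52)) = Add(2992900, 52) = 2992952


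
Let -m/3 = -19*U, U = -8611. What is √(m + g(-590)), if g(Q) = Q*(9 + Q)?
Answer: I*√148037 ≈ 384.76*I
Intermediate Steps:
m = -490827 (m = -(-57)*(-8611) = -3*163609 = -490827)
√(m + g(-590)) = √(-490827 - 590*(9 - 590)) = √(-490827 - 590*(-581)) = √(-490827 + 342790) = √(-148037) = I*√148037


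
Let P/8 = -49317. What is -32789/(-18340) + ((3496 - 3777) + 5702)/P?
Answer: 1069751647/602982520 ≈ 1.7741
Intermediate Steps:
P = -394536 (P = 8*(-49317) = -394536)
-32789/(-18340) + ((3496 - 3777) + 5702)/P = -32789/(-18340) + ((3496 - 3777) + 5702)/(-394536) = -32789*(-1/18340) + (-281 + 5702)*(-1/394536) = 32789/18340 + 5421*(-1/394536) = 32789/18340 - 1807/131512 = 1069751647/602982520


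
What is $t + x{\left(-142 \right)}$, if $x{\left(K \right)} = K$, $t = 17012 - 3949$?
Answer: $12921$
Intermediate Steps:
$t = 13063$
$t + x{\left(-142 \right)} = 13063 - 142 = 12921$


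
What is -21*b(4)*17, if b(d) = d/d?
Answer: -357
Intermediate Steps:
b(d) = 1
-21*b(4)*17 = -21*1*17 = -21*17 = -357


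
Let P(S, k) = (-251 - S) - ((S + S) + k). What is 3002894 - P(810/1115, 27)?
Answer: 669707842/223 ≈ 3.0032e+6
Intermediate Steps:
P(S, k) = -251 - k - 3*S (P(S, k) = (-251 - S) - (2*S + k) = (-251 - S) - (k + 2*S) = (-251 - S) + (-k - 2*S) = -251 - k - 3*S)
3002894 - P(810/1115, 27) = 3002894 - (-251 - 1*27 - 2430/1115) = 3002894 - (-251 - 27 - 2430/1115) = 3002894 - (-251 - 27 - 3*162/223) = 3002894 - (-251 - 27 - 486/223) = 3002894 - 1*(-62480/223) = 3002894 + 62480/223 = 669707842/223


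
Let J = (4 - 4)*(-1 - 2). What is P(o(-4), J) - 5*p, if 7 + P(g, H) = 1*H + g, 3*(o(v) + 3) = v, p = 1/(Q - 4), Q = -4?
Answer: -257/24 ≈ -10.708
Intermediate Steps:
p = -1/8 (p = 1/(-4 - 4) = 1/(-8) = -1/8 ≈ -0.12500)
o(v) = -3 + v/3
J = 0 (J = 0*(-3) = 0)
P(g, H) = -7 + H + g (P(g, H) = -7 + (1*H + g) = -7 + (H + g) = -7 + H + g)
P(o(-4), J) - 5*p = (-7 + 0 + (-3 + (1/3)*(-4))) - 5*(-1/8) = (-7 + 0 + (-3 - 4/3)) + 5/8 = (-7 + 0 - 13/3) + 5/8 = -34/3 + 5/8 = -257/24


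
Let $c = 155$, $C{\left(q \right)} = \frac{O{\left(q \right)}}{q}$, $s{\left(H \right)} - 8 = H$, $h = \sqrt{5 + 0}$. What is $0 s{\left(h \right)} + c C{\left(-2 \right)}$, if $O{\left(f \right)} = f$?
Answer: $155$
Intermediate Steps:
$h = \sqrt{5} \approx 2.2361$
$s{\left(H \right)} = 8 + H$
$C{\left(q \right)} = 1$ ($C{\left(q \right)} = \frac{q}{q} = 1$)
$0 s{\left(h \right)} + c C{\left(-2 \right)} = 0 \left(8 + \sqrt{5}\right) + 155 \cdot 1 = 0 + 155 = 155$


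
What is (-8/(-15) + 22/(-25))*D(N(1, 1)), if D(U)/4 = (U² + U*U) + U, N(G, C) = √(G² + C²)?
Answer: -416/75 - 104*√2/75 ≈ -7.5077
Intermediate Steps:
N(G, C) = √(C² + G²)
D(U) = 4*U + 8*U² (D(U) = 4*((U² + U*U) + U) = 4*((U² + U²) + U) = 4*(2*U² + U) = 4*(U + 2*U²) = 4*U + 8*U²)
(-8/(-15) + 22/(-25))*D(N(1, 1)) = (-8/(-15) + 22/(-25))*(4*√(1² + 1²)*(1 + 2*√(1² + 1²))) = (-8*(-1/15) + 22*(-1/25))*(4*√(1 + 1)*(1 + 2*√(1 + 1))) = (8/15 - 22/25)*(4*√2*(1 + 2*√2)) = -104*√2*(1 + 2*√2)/75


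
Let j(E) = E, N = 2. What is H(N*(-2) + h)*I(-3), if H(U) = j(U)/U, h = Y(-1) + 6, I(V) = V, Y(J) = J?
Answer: -3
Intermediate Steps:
h = 5 (h = -1 + 6 = 5)
H(U) = 1 (H(U) = U/U = 1)
H(N*(-2) + h)*I(-3) = 1*(-3) = -3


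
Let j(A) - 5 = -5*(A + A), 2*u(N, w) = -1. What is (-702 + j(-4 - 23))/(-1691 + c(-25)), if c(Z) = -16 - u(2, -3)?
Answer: 854/3413 ≈ 0.25022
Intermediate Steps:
u(N, w) = -½ (u(N, w) = (½)*(-1) = -½)
c(Z) = -31/2 (c(Z) = -16 - 1*(-½) = -16 + ½ = -31/2)
j(A) = 5 - 10*A (j(A) = 5 - 5*(A + A) = 5 - 10*A)
(-702 + j(-4 - 23))/(-1691 + c(-25)) = (-702 + (5 - 10*(-4 - 23)))/(-1691 - 31/2) = (-702 + (5 - 10*(-27)))/(-3413/2) = (-702 + (5 + 270))*(-2/3413) = (-702 + 275)*(-2/3413) = -427*(-2/3413) = 854/3413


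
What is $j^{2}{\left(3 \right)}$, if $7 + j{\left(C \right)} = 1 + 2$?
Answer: $16$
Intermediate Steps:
$j{\left(C \right)} = -4$ ($j{\left(C \right)} = -7 + \left(1 + 2\right) = -7 + 3 = -4$)
$j^{2}{\left(3 \right)} = \left(-4\right)^{2} = 16$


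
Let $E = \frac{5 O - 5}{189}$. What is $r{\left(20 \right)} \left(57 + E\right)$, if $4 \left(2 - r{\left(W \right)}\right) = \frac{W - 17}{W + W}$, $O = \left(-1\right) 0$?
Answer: $\frac{213341}{1890} \approx 112.88$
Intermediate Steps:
$O = 0$
$r{\left(W \right)} = 2 - \frac{-17 + W}{8 W}$ ($r{\left(W \right)} = 2 - \frac{\left(W - 17\right) \frac{1}{W + W}}{4} = 2 - \frac{\left(-17 + W\right) \frac{1}{2 W}}{4} = 2 - \frac{\frac{1}{2} \frac{1}{W} \left(-17 + W\right)}{4} = 2 - \frac{-17 + W}{8 W}$)
$E = - \frac{5}{189}$ ($E = \frac{5 \cdot 0 - 5}{189} = \left(0 - 5\right) \frac{1}{189} = \left(-5\right) \frac{1}{189} = - \frac{5}{189} \approx -0.026455$)
$r{\left(20 \right)} \left(57 + E\right) = \frac{17 + 15 \cdot 20}{8 \cdot 20} \left(57 - \frac{5}{189}\right) = \frac{1}{8} \cdot \frac{1}{20} \left(17 + 300\right) \frac{10768}{189} = \frac{1}{8} \cdot \frac{1}{20} \cdot 317 \cdot \frac{10768}{189} = \frac{317}{160} \cdot \frac{10768}{189} = \frac{213341}{1890}$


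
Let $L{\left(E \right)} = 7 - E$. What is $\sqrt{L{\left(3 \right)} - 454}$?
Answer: $15 i \sqrt{2} \approx 21.213 i$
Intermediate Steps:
$\sqrt{L{\left(3 \right)} - 454} = \sqrt{\left(7 - 3\right) - 454} = \sqrt{4 - 454} = \sqrt{-450} = 15 i \sqrt{2}$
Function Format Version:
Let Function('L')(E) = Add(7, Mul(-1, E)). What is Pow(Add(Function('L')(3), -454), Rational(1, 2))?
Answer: Mul(15, I, Pow(2, Rational(1, 2))) ≈ Mul(21.213, I)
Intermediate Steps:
Pow(Add(Function('L')(3), -454), Rational(1, 2)) = Pow(Add(Add(7, Mul(-1, 3)), -454), Rational(1, 2)) = Pow(Add(Add(7, -3), -454), Rational(1, 2)) = Pow(Add(4, -454), Rational(1, 2)) = Pow(-450, Rational(1, 2)) = Mul(15, I, Pow(2, Rational(1, 2)))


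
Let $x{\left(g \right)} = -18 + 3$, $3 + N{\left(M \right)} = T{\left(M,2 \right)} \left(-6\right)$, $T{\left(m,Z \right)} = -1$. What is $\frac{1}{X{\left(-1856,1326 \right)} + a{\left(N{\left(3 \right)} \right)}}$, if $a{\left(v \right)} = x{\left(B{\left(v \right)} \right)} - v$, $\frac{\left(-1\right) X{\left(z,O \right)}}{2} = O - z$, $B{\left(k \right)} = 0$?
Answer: $- \frac{1}{6382} \approx -0.00015669$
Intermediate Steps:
$N{\left(M \right)} = 3$ ($N{\left(M \right)} = -3 - -6 = -3 + 6 = 3$)
$x{\left(g \right)} = -15$
$X{\left(z,O \right)} = - 2 O + 2 z$ ($X{\left(z,O \right)} = - 2 \left(O - z\right) = - 2 O + 2 z$)
$a{\left(v \right)} = -15 - v$
$\frac{1}{X{\left(-1856,1326 \right)} + a{\left(N{\left(3 \right)} \right)}} = \frac{1}{\left(\left(-2\right) 1326 + 2 \left(-1856\right)\right) - 18} = \frac{1}{\left(-2652 - 3712\right) - 18} = \frac{1}{-6364 - 18} = \frac{1}{-6382} = - \frac{1}{6382}$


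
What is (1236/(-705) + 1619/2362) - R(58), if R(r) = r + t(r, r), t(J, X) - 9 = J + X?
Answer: -102170489/555070 ≈ -184.07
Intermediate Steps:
t(J, X) = 9 + J + X (t(J, X) = 9 + (J + X) = 9 + J + X)
R(r) = 9 + 3*r (R(r) = r + (9 + r + r) = r + (9 + 2*r) = 9 + 3*r)
(1236/(-705) + 1619/2362) - R(58) = (1236/(-705) + 1619/2362) - (9 + 3*58) = (1236*(-1/705) + 1619*(1/2362)) - (9 + 174) = (-412/235 + 1619/2362) - 1*183 = -592679/555070 - 183 = -102170489/555070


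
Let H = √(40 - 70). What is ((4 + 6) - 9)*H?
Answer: I*√30 ≈ 5.4772*I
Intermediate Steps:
H = I*√30 (H = √(-30) = I*√30 ≈ 5.4772*I)
((4 + 6) - 9)*H = ((4 + 6) - 9)*(I*√30) = (10 - 9)*(I*√30) = 1*(I*√30) = I*√30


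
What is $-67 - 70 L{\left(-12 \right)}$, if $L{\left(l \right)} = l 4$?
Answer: $3293$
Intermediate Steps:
$L{\left(l \right)} = 4 l$
$-67 - 70 L{\left(-12 \right)} = -67 - 70 \cdot 4 \left(-12\right) = -67 - -3360 = -67 + 3360 = 3293$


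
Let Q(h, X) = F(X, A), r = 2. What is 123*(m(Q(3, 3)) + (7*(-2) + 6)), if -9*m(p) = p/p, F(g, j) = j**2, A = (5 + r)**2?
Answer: -2993/3 ≈ -997.67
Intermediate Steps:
A = 49 (A = (5 + 2)**2 = 7**2 = 49)
Q(h, X) = 2401 (Q(h, X) = 49**2 = 2401)
m(p) = -1/9 (m(p) = -p/(9*p) = -1/9*1 = -1/9)
123*(m(Q(3, 3)) + (7*(-2) + 6)) = 123*(-1/9 + (7*(-2) + 6)) = 123*(-1/9 + (-14 + 6)) = 123*(-1/9 - 8) = 123*(-73/9) = -2993/3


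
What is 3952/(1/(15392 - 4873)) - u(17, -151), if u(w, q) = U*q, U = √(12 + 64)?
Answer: 41571088 + 302*√19 ≈ 4.1572e+7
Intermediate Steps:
U = 2*√19 (U = √76 = 2*√19 ≈ 8.7178)
u(w, q) = 2*q*√19 (u(w, q) = (2*√19)*q = 2*q*√19)
3952/(1/(15392 - 4873)) - u(17, -151) = 3952/(1/(15392 - 4873)) - 2*(-151)*√19 = 3952/(1/10519) - (-302)*√19 = 3952/(1/10519) + 302*√19 = 3952*10519 + 302*√19 = 41571088 + 302*√19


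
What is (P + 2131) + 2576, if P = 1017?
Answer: 5724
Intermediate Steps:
(P + 2131) + 2576 = (1017 + 2131) + 2576 = 3148 + 2576 = 5724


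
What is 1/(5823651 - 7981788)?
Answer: -1/2158137 ≈ -4.6336e-7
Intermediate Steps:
1/(5823651 - 7981788) = 1/(-2158137) = -1/2158137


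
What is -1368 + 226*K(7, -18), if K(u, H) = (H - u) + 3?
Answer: -6340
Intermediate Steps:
K(u, H) = 3 + H - u
-1368 + 226*K(7, -18) = -1368 + 226*(3 - 18 - 1*7) = -1368 + 226*(3 - 18 - 7) = -1368 + 226*(-22) = -1368 - 4972 = -6340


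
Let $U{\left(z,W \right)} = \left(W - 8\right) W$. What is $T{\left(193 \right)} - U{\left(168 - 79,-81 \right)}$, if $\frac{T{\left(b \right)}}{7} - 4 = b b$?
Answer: $253562$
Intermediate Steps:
$U{\left(z,W \right)} = W \left(-8 + W\right)$ ($U{\left(z,W \right)} = \left(-8 + W\right) W = W \left(-8 + W\right)$)
$T{\left(b \right)} = 28 + 7 b^{2}$ ($T{\left(b \right)} = 28 + 7 b b = 28 + 7 b^{2}$)
$T{\left(193 \right)} - U{\left(168 - 79,-81 \right)} = \left(28 + 7 \cdot 193^{2}\right) - - 81 \left(-8 - 81\right) = \left(28 + 7 \cdot 37249\right) - \left(-81\right) \left(-89\right) = \left(28 + 260743\right) - 7209 = 260771 - 7209 = 253562$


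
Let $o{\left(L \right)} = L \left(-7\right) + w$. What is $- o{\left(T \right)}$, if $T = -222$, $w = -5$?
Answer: $-1549$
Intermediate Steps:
$o{\left(L \right)} = -5 - 7 L$ ($o{\left(L \right)} = L \left(-7\right) - 5 = - 7 L - 5 = -5 - 7 L$)
$- o{\left(T \right)} = - (-5 - -1554) = - (-5 + 1554) = \left(-1\right) 1549 = -1549$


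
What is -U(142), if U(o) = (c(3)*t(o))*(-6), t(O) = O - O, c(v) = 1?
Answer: 0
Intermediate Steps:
t(O) = 0
U(o) = 0 (U(o) = (1*0)*(-6) = 0*(-6) = 0)
-U(142) = -1*0 = 0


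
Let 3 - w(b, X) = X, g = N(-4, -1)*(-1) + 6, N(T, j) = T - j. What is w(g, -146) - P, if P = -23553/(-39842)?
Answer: 5912905/39842 ≈ 148.41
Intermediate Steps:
g = 9 (g = (-4 - 1*(-1))*(-1) + 6 = (-4 + 1)*(-1) + 6 = -3*(-1) + 6 = 3 + 6 = 9)
w(b, X) = 3 - X
P = 23553/39842 (P = -23553*(-1/39842) = 23553/39842 ≈ 0.59116)
w(g, -146) - P = (3 - 1*(-146)) - 1*23553/39842 = (3 + 146) - 23553/39842 = 149 - 23553/39842 = 5912905/39842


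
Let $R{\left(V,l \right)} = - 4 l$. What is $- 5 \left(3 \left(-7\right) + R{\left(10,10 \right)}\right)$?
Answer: $305$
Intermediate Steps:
$- 5 \left(3 \left(-7\right) + R{\left(10,10 \right)}\right) = - 5 \left(3 \left(-7\right) - 40\right) = - 5 \left(-21 - 40\right) = \left(-5\right) \left(-61\right) = 305$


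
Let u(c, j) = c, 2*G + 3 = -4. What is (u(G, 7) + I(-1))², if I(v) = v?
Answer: 81/4 ≈ 20.250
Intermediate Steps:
G = -7/2 (G = -3/2 + (½)*(-4) = -3/2 - 2 = -7/2 ≈ -3.5000)
(u(G, 7) + I(-1))² = (-7/2 - 1)² = (-9/2)² = 81/4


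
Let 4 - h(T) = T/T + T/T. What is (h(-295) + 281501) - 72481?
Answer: 209022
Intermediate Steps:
h(T) = 2 (h(T) = 4 - (T/T + T/T) = 4 - (1 + 1) = 4 - 1*2 = 4 - 2 = 2)
(h(-295) + 281501) - 72481 = (2 + 281501) - 72481 = 281503 - 72481 = 209022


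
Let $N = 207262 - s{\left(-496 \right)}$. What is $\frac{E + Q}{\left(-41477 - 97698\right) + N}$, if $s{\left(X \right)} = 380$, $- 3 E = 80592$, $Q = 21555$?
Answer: $- \frac{5309}{67707} \approx -0.078411$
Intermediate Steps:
$E = -26864$ ($E = \left(- \frac{1}{3}\right) 80592 = -26864$)
$N = 206882$ ($N = 207262 - 380 = 206882$)
$\frac{E + Q}{\left(-41477 - 97698\right) + N} = \frac{-26864 + 21555}{\left(-41477 - 97698\right) + 206882} = - \frac{5309}{\left(-41477 - 97698\right) + 206882} = - \frac{5309}{-139175 + 206882} = - \frac{5309}{67707}$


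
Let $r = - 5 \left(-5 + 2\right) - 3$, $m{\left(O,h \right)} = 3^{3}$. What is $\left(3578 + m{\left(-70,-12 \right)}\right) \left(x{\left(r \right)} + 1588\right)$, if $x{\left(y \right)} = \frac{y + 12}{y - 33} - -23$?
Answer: $5803535$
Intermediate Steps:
$m{\left(O,h \right)} = 27$
$r = 12$ ($r = \left(-5\right) \left(-3\right) - 3 = 15 - 3 = 12$)
$x{\left(y \right)} = 23 + \frac{12 + y}{-33 + y}$ ($x{\left(y \right)} = \frac{12 + y}{-33 + y} + 23 = 23 + \frac{12 + y}{-33 + y}$)
$\left(3578 + m{\left(-70,-12 \right)}\right) \left(x{\left(r \right)} + 1588\right) = \left(3578 + 27\right) \left(\frac{3 \left(-249 + 8 \cdot 12\right)}{-33 + 12} + 1588\right) = 3605 \left(\frac{3 \left(-249 + 96\right)}{-21} + 1588\right) = 3605 \left(3 \left(- \frac{1}{21}\right) \left(-153\right) + 1588\right) = 3605 \left(\frac{153}{7} + 1588\right) = 3605 \cdot \frac{11269}{7} = 5803535$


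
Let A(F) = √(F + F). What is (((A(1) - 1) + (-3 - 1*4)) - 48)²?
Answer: (56 - √2)² ≈ 2979.6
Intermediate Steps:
A(F) = √2*√F (A(F) = √(2*F) = √2*√F)
(((A(1) - 1) + (-3 - 1*4)) - 48)² = (((√2*√1 - 1) + (-3 - 1*4)) - 48)² = (((√2*1 - 1) + (-3 - 4)) - 48)² = (((√2 - 1) - 7) - 48)² = (((-1 + √2) - 7) - 48)² = ((-8 + √2) - 48)² = (-56 + √2)²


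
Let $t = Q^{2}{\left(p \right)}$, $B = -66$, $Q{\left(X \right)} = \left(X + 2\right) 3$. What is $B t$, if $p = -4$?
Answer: $-2376$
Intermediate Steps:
$Q{\left(X \right)} = 6 + 3 X$ ($Q{\left(X \right)} = \left(2 + X\right) 3 = 6 + 3 X$)
$t = 36$ ($t = \left(6 + 3 \left(-4\right)\right)^{2} = \left(6 - 12\right)^{2} = \left(-6\right)^{2} = 36$)
$B t = \left(-66\right) 36 = -2376$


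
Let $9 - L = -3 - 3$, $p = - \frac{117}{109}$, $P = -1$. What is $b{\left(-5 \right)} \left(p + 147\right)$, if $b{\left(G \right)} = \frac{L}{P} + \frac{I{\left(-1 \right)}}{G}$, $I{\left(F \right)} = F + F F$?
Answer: $- \frac{238590}{109} \approx -2188.9$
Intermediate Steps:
$I{\left(F \right)} = F + F^{2}$
$p = - \frac{117}{109}$ ($p = \left(-117\right) \frac{1}{109} = - \frac{117}{109} \approx -1.0734$)
$L = 15$ ($L = 9 - \left(-3 - 3\right) = 9 - -6 = 9 + 6 = 15$)
$b{\left(G \right)} = -15$ ($b{\left(G \right)} = \frac{15}{-1} + \frac{\left(-1\right) \left(1 - 1\right)}{G} = 15 \left(-1\right) + \frac{\left(-1\right) 0}{G} = -15 + \frac{0}{G} = -15 + 0 = -15$)
$b{\left(-5 \right)} \left(p + 147\right) = - 15 \left(- \frac{117}{109} + 147\right) = \left(-15\right) \frac{15906}{109} = - \frac{238590}{109}$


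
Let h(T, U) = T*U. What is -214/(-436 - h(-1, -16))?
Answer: 107/226 ≈ 0.47345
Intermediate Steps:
-214/(-436 - h(-1, -16)) = -214/(-436 - (-1)*(-16)) = -214/(-436 - 1*16) = -214/(-436 - 16) = -214/(-452) = -214*(-1/452) = 107/226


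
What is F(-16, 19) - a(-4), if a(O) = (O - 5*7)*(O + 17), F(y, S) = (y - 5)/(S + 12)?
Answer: 15696/31 ≈ 506.32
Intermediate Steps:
F(y, S) = (-5 + y)/(12 + S)
a(O) = (-35 + O)*(17 + O) (a(O) = (O - 35)*(17 + O) = (-35 + O)*(17 + O))
F(-16, 19) - a(-4) = (-5 - 16)/(12 + 19) - (-595 + (-4)² - 18*(-4)) = -21/31 - (-595 + 16 + 72) = (1/31)*(-21) - 1*(-507) = -21/31 + 507 = 15696/31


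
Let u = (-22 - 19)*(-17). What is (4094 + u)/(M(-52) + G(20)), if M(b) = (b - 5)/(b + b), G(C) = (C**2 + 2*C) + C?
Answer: 498264/47897 ≈ 10.403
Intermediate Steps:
G(C) = C**2 + 3*C
u = 697 (u = -41*(-17) = 697)
M(b) = (-5 + b)/(2*b) (M(b) = (-5 + b)/((2*b)) = (-5 + b)*(1/(2*b)) = (-5 + b)/(2*b))
(4094 + u)/(M(-52) + G(20)) = (4094 + 697)/((1/2)*(-5 - 52)/(-52) + 20*(3 + 20)) = 4791/((1/2)*(-1/52)*(-57) + 20*23) = 4791/(57/104 + 460) = 4791/(47897/104) = 4791*(104/47897) = 498264/47897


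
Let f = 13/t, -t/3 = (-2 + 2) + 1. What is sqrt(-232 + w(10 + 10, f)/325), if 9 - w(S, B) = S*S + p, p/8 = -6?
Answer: I*sqrt(984659)/65 ≈ 15.266*I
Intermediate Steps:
t = -3 (t = -3*((-2 + 2) + 1) = -3*(0 + 1) = -3*1 = -3)
f = -13/3 (f = 13/(-3) = 13*(-1/3) = -13/3 ≈ -4.3333)
p = -48 (p = 8*(-6) = -48)
w(S, B) = 57 - S**2 (w(S, B) = 9 - (S*S - 48) = 9 - (S**2 - 48) = 9 - (-48 + S**2) = 9 + (48 - S**2) = 57 - S**2)
sqrt(-232 + w(10 + 10, f)/325) = sqrt(-232 + (57 - (10 + 10)**2)/325) = sqrt(-232 + (57 - 1*20**2)*(1/325)) = sqrt(-232 + (57 - 1*400)*(1/325)) = sqrt(-232 + (57 - 400)*(1/325)) = sqrt(-232 - 343*1/325) = sqrt(-232 - 343/325) = sqrt(-75743/325) = I*sqrt(984659)/65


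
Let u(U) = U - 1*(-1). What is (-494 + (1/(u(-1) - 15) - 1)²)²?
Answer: 12297479236/50625 ≈ 2.4291e+5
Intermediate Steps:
u(U) = 1 + U (u(U) = U + 1 = 1 + U)
(-494 + (1/(u(-1) - 15) - 1)²)² = (-494 + (1/((1 - 1) - 15) - 1)²)² = (-494 + (1/(0 - 15) - 1)²)² = (-494 + (1/(-15) - 1)²)² = (-494 + (-1/15 - 1)²)² = (-494 + (-16/15)²)² = (-494 + 256/225)² = (-110894/225)² = 12297479236/50625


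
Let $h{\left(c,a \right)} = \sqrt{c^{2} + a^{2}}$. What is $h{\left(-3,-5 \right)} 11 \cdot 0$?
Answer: $0$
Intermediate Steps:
$h{\left(c,a \right)} = \sqrt{a^{2} + c^{2}}$
$h{\left(-3,-5 \right)} 11 \cdot 0 = \sqrt{\left(-5\right)^{2} + \left(-3\right)^{2}} \cdot 11 \cdot 0 = \sqrt{25 + 9} \cdot 11 \cdot 0 = \sqrt{34} \cdot 11 \cdot 0 = 11 \sqrt{34} \cdot 0 = 0$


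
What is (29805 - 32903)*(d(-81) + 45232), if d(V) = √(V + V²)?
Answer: -140128736 - 111528*√5 ≈ -1.4038e+8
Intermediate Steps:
(29805 - 32903)*(d(-81) + 45232) = (29805 - 32903)*(√(-81*(1 - 81)) + 45232) = -3098*(√(-81*(-80)) + 45232) = -3098*(√6480 + 45232) = -3098*(36*√5 + 45232) = -3098*(45232 + 36*√5) = -140128736 - 111528*√5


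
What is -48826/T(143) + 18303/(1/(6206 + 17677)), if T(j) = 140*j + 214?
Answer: 4422449739820/10117 ≈ 4.3713e+8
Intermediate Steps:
T(j) = 214 + 140*j
-48826/T(143) + 18303/(1/(6206 + 17677)) = -48826/(214 + 140*143) + 18303/(1/(6206 + 17677)) = -48826/(214 + 20020) + 18303/(1/23883) = -48826/20234 + 18303/(1/23883) = -48826*1/20234 + 18303*23883 = -24413/10117 + 437130549 = 4422449739820/10117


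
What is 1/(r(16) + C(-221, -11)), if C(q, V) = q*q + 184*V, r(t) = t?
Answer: 1/46833 ≈ 2.1352e-5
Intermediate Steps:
C(q, V) = q² + 184*V
1/(r(16) + C(-221, -11)) = 1/(16 + ((-221)² + 184*(-11))) = 1/(16 + (48841 - 2024)) = 1/(16 + 46817) = 1/46833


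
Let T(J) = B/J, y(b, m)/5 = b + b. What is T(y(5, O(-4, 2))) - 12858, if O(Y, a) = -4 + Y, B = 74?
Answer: -321413/25 ≈ -12857.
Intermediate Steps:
y(b, m) = 10*b (y(b, m) = 5*(b + b) = 5*(2*b) = 10*b)
T(J) = 74/J
T(y(5, O(-4, 2))) - 12858 = 74/((10*5)) - 12858 = 74/50 - 12858 = 74*(1/50) - 12858 = 37/25 - 12858 = -321413/25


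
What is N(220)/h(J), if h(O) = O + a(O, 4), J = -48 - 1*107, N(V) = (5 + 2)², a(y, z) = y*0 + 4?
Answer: -49/151 ≈ -0.32450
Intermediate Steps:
a(y, z) = 4 (a(y, z) = 0 + 4 = 4)
N(V) = 49 (N(V) = 7² = 49)
J = -155 (J = -48 - 107 = -155)
h(O) = 4 + O (h(O) = O + 4 = 4 + O)
N(220)/h(J) = 49/(4 - 155) = 49/(-151) = 49*(-1/151) = -49/151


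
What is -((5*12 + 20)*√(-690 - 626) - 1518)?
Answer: 1518 - 160*I*√329 ≈ 1518.0 - 2902.1*I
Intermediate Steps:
-((5*12 + 20)*√(-690 - 626) - 1518) = -((60 + 20)*√(-1316) - 1518) = -(80*(2*I*√329) - 1518) = -(160*I*√329 - 1518) = -(-1518 + 160*I*√329) = 1518 - 160*I*√329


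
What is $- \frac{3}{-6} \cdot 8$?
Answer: $4$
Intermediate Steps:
$- \frac{3}{-6} \cdot 8 = \left(-3\right) \left(- \frac{1}{6}\right) 8 = \frac{1}{2} \cdot 8 = 4$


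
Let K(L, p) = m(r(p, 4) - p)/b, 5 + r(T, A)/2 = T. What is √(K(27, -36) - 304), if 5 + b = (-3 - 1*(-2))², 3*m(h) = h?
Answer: I*√10806/6 ≈ 17.325*I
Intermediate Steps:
r(T, A) = -10 + 2*T
m(h) = h/3
b = -4 (b = -5 + (-3 - 1*(-2))² = -5 + (-3 + 2)² = -5 + (-1)² = -5 + 1 = -4)
K(L, p) = ⅚ - p/12 (K(L, p) = (((-10 + 2*p) - p)/3)/(-4) = ((-10 + p)/3)*(-¼) = (-10/3 + p/3)*(-¼) = ⅚ - p/12)
√(K(27, -36) - 304) = √((⅚ - 1/12*(-36)) - 304) = √((⅚ + 3) - 304) = √(23/6 - 304) = √(-1801/6) = I*√10806/6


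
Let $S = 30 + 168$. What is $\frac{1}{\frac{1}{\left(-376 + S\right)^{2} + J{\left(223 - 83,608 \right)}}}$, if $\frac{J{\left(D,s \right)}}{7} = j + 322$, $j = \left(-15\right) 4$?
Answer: $33518$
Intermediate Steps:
$j = -60$
$J{\left(D,s \right)} = 1834$ ($J{\left(D,s \right)} = 7 \left(-60 + 322\right) = 7 \cdot 262 = 1834$)
$S = 198$
$\frac{1}{\frac{1}{\left(-376 + S\right)^{2} + J{\left(223 - 83,608 \right)}}} = \frac{1}{\frac{1}{\left(-376 + 198\right)^{2} + 1834}} = \frac{1}{\frac{1}{\left(-178\right)^{2} + 1834}} = \frac{1}{\frac{1}{31684 + 1834}} = \frac{1}{\frac{1}{33518}} = 33518$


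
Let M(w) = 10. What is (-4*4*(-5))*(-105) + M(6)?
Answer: -8390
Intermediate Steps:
(-4*4*(-5))*(-105) + M(6) = (-4*4*(-5))*(-105) + 10 = -16*(-5)*(-105) + 10 = 80*(-105) + 10 = -8400 + 10 = -8390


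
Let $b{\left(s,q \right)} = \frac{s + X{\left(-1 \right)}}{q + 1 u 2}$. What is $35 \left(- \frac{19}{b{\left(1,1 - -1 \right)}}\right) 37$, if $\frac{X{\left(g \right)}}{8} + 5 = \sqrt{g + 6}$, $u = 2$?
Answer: $\frac{5757570}{1201} + \frac{1181040 \sqrt{5}}{1201} \approx 6992.9$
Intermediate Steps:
$X{\left(g \right)} = -40 + 8 \sqrt{6 + g}$ ($X{\left(g \right)} = -40 + 8 \sqrt{g + 6} = -40 + 8 \sqrt{6 + g}$)
$b{\left(s,q \right)} = \frac{-40 + s + 8 \sqrt{5}}{4 + q}$ ($b{\left(s,q \right)} = \frac{s - \left(40 - 8 \sqrt{6 - 1}\right)}{q + 1 \cdot 2 \cdot 2} = \frac{s - \left(40 - 8 \sqrt{5}\right)}{q + 2 \cdot 2} = \frac{-40 + s + 8 \sqrt{5}}{q + 4} = \frac{-40 + s + 8 \sqrt{5}}{4 + q}$)
$35 \left(- \frac{19}{b{\left(1,1 - -1 \right)}}\right) 37 = 35 \left(- \frac{19}{\frac{1}{4 + \left(1 - -1\right)} \left(-40 + 1 + 8 \sqrt{5}\right)}\right) 37 = 35 \left(- \frac{19}{\frac{1}{4 + \left(1 + 1\right)} \left(-39 + 8 \sqrt{5}\right)}\right) 37 = 35 \left(- \frac{19}{\frac{1}{4 + 2} \left(-39 + 8 \sqrt{5}\right)}\right) 37 = 35 \left(- \frac{19}{\frac{1}{6} \left(-39 + 8 \sqrt{5}\right)}\right) 37 = 35 \left(- \frac{19}{- \frac{13}{2} + \frac{4 \sqrt{5}}{3}}\right) 37 = - \frac{665}{- \frac{13}{2} + \frac{4 \sqrt{5}}{3}} \cdot 37 = - \frac{24605}{- \frac{13}{2} + \frac{4 \sqrt{5}}{3}}$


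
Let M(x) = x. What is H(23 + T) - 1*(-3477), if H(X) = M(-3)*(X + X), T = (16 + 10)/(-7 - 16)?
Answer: 76953/23 ≈ 3345.8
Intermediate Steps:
T = -26/23 (T = 26/(-23) = 26*(-1/23) = -26/23 ≈ -1.1304)
H(X) = -6*X (H(X) = -3*(X + X) = -6*X)
H(23 + T) - 1*(-3477) = -6*(23 - 26/23) - 1*(-3477) = -6*503/23 + 3477 = -3018/23 + 3477 = 76953/23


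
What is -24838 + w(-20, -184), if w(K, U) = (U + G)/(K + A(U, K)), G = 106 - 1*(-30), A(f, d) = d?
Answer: -124184/5 ≈ -24837.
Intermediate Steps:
G = 136 (G = 106 + 30 = 136)
w(K, U) = (136 + U)/(2*K) (w(K, U) = (U + 136)/(K + K) = (136 + U)/((2*K)) = (136 + U)*(1/(2*K)) = (136 + U)/(2*K))
-24838 + w(-20, -184) = -24838 + (1/2)*(136 - 184)/(-20) = -24838 + (1/2)*(-1/20)*(-48) = -24838 + 6/5 = -124184/5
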